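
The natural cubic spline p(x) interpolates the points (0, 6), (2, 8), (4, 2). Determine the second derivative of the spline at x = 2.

-3

With σ_i denoting the second derivative at x_i, h_i = 2, 2, and Δ_i = (y_(i+1) − y_i)/h_i = 1, -3:
  2·σ_0 + 8·σ_1 + 2·σ_2 = 6(Δ_1 - Δ_0) = -24
Natural end conditions: σ_0 = σ_2 = 0.
Solving the tridiagonal system: σ_0 = 0, σ_1 = -3, σ_2 = 0.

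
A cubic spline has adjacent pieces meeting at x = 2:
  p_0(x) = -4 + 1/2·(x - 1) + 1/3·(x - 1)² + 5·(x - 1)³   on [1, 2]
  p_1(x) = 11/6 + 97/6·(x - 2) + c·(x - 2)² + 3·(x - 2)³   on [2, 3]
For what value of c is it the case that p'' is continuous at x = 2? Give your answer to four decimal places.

15.3333

p_0''(x) = 2/3 + 30·(x - 1), so p_0''(2) = 92/3. On the right, p_1''(2) = 2c, so c = 46/3.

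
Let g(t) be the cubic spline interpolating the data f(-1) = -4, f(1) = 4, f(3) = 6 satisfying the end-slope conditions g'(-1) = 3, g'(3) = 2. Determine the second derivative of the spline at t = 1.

-4

Write m_i for g''(x_i). With h_i = 2, 2 and divided differences Δ_i = 4, 1, the continuity of g' gives the tridiagonal system
  2·m_0 + 8·m_1 + 2·m_2 = 6(Δ_1 - Δ_0) = -18
Clamped end conditions give two more equations: 2h_0·m_0 + h_0·m_1 = 6(Δ_0 - g'(-1)) = 6 and h_1·m_1 + 2h_1·m_2 = 6(g'(3) - Δ_1) = 6.
Solving: m_0 = 7/2, m_1 = -4, m_2 = 7/2.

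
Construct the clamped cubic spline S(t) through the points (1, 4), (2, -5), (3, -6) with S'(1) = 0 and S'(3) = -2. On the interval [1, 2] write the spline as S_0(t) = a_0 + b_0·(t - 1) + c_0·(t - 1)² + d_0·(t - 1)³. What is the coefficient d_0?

11

With σ_i denoting the second derivative at x_i, h_i = 1, 1, and Δ_i = (y_(i+1) − y_i)/h_i = -9, -1:
  1·σ_0 + 4·σ_1 + 1·σ_2 = 6(Δ_1 - Δ_0) = 48
Clamped end conditions give two more equations: 2h_0·σ_0 + h_0·σ_1 = 6(Δ_0 - S'(1)) = -54 and h_1·σ_1 + 2h_1·σ_2 = 6(S'(3) - Δ_1) = -6.
Forward elimination and back-substitution give σ_0 = -40, σ_1 = 26, σ_2 = -16.
On [1, 2], with S_0(t) = a_0 + b_0·(t - 1) + c_0·(t - 1)² + d_0·(t - 1)³: c_0 = σ_0/2 = -20, d_0 = (σ_1 - σ_0)/(6h_0) = 11, b_0 = Δ_0 - h_0(2σ_0 + σ_1)/6 = 0.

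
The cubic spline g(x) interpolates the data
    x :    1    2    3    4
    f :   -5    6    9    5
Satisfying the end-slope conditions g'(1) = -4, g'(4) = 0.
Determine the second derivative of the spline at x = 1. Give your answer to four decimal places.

57.0667

Write m_i for g''(x_i). With h_i = 1, 1, 1 and divided differences Δ_i = 11, 3, -4, the continuity of g' gives the tridiagonal system
  1·m_0 + 4·m_1 + 1·m_2 = 6(Δ_1 - Δ_0) = -48
  1·m_1 + 4·m_2 + 1·m_3 = 6(Δ_2 - Δ_1) = -42
Clamped end conditions give two more equations: 2h_0·m_0 + h_0·m_1 = 6(Δ_0 - g'(1)) = 90 and h_2·m_2 + 2h_2·m_3 = 6(g'(4) - Δ_2) = 24.
Hence m_0 = 856/15, m_1 = -362/15, m_2 = -128/15, m_3 = 244/15.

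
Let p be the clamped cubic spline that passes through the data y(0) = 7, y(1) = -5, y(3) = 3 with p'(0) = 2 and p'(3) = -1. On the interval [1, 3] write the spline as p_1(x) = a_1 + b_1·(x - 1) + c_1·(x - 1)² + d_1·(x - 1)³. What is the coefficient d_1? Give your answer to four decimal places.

Put σ_i = p'' at the i-th knot. Here h = (1, 2) and Δ = (-12, 4), so the interior equations h_(i-1)·σ_(i-1) + 2(h_(i-1)+h_i)·σ_i + h_i·σ_(i+1) = 6(Δ_i − Δ_(i-1)) read
  1·σ_0 + 6·σ_1 + 2·σ_2 = 6(Δ_1 - Δ_0) = 96
Clamped end conditions give two more equations: 2h_0·σ_0 + h_0·σ_1 = 6(Δ_0 - p'(0)) = -84 and h_1·σ_1 + 2h_1·σ_2 = 6(p'(3) - Δ_1) = -30.
Solving the tridiagonal system: σ_0 = -59, σ_1 = 34, σ_2 = -49/2.
On [1, 3], with p_1(x) = a_1 + b_1·(x - 1) + c_1·(x - 1)² + d_1·(x - 1)³: c_1 = σ_1/2 = 17, d_1 = (σ_2 - σ_1)/(6h_1) = -39/8, b_1 = Δ_1 - h_1(2σ_1 + σ_2)/6 = -21/2.

-4.8750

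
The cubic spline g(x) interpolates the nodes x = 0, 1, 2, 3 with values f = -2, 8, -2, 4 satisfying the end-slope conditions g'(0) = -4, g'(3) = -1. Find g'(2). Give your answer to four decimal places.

-3.2000

Put M_i = g'' at the i-th knot. Here h = (1, 1, 1) and Δ = (10, -10, 6), so the interior equations h_(i-1)·M_(i-1) + 2(h_(i-1)+h_i)·M_i + h_i·M_(i+1) = 6(Δ_i − Δ_(i-1)) read
  1·M_0 + 4·M_1 + 1·M_2 = 6(Δ_1 - Δ_0) = -120
  1·M_1 + 4·M_2 + 1·M_3 = 6(Δ_2 - Δ_1) = 96
Clamped end conditions give two more equations: 2h_0·M_0 + h_0·M_1 = 6(Δ_0 - g'(0)) = 84 and h_2·M_2 + 2h_2·M_3 = 6(g'(3) - Δ_2) = -42.
Solving the tridiagonal system: M_0 = 362/5, M_1 = -304/5, M_2 = 254/5, M_3 = -232/5.
On [2, 3], g'(x) = b_2 + 2c_2·(x - 2) + 3d_2·(x - 2)² with b_2 = Δ_2 - h_2(2M_2 + M_3)/6 = -16/5, c_2 = M_2/2 = 127/5, d_2 = (M_3 - M_2)/(6h_2) = -81/5. So g'(2) = -16/5.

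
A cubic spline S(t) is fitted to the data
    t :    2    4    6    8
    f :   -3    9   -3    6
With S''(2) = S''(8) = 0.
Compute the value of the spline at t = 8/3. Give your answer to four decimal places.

3.3111

Put σ_i = S'' at the i-th knot. Here h = (2, 2, 2) and Δ = (6, -6, 9/2), so the interior equations h_(i-1)·σ_(i-1) + 2(h_(i-1)+h_i)·σ_i + h_i·σ_(i+1) = 6(Δ_i − Δ_(i-1)) read
  2·σ_0 + 8·σ_1 + 2·σ_2 = 6(Δ_1 - Δ_0) = -72
  2·σ_1 + 8·σ_2 + 2·σ_3 = 6(Δ_2 - Δ_1) = 63
Natural end conditions: σ_0 = σ_3 = 0.
Hence σ_0 = 0, σ_1 = -117/10, σ_2 = 54/5, σ_3 = 0.
On [2, 4], S(t) = -3 + 99/10·(t - 2) + 0·(t - 2)² - 39/40·(t - 2)³.
With (t - 2) = 2/3: S(8/3) = 149/45.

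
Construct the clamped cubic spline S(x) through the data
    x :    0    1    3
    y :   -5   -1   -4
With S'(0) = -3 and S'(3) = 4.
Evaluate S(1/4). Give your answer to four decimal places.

With σ_i denoting the second derivative at x_i, h_i = 1, 2, and Δ_i = (y_(i+1) − y_i)/h_i = 4, -3/2:
  1·σ_0 + 6·σ_1 + 2·σ_2 = 6(Δ_1 - Δ_0) = -33
Clamped end conditions give two more equations: 2h_0·σ_0 + h_0·σ_1 = 6(Δ_0 - S'(0)) = 42 and h_1·σ_1 + 2h_1·σ_2 = 6(S'(3) - Δ_1) = 33.
Forward elimination and back-substitution give σ_0 = 173/6, σ_1 = -47/3, σ_2 = 193/12.
On [0, 1], S(x) = -5 - 3·x + 173/12·x² - 89/12·x³.
With x = 1/4: S(1/4) = -1271/256.

-4.9648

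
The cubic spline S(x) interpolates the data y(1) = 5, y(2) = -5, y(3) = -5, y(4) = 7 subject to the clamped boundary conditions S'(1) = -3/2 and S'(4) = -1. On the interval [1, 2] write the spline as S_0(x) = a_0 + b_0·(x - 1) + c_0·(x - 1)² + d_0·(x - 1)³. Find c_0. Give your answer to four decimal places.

Let M_i = S''(x_i). Step sizes h_i = 1, 1, 1; slopes of the chords Δ_i = (y_(i+1) - y_i)/h_i = -10, 0, 12.
  1·M_0 + 4·M_1 + 1·M_2 = 6(Δ_1 - Δ_0) = 60
  1·M_1 + 4·M_2 + 1·M_3 = 6(Δ_2 - Δ_1) = 72
Clamped end conditions give two more equations: 2h_0·M_0 + h_0·M_1 = 6(Δ_0 - S'(1)) = -51 and h_2·M_2 + 2h_2·M_3 = 6(S'(4) - Δ_2) = -78.
Solving: M_0 = -508/15, M_1 = 251/15, M_2 = 404/15, M_3 = -787/15.
On [1, 2], with S_0(x) = a_0 + b_0·(x - 1) + c_0·(x - 1)² + d_0·(x - 1)³: c_0 = M_0/2 = -254/15, d_0 = (M_1 - M_0)/(6h_0) = 253/30, b_0 = Δ_0 - h_0(2M_0 + M_1)/6 = -3/2.

-16.9333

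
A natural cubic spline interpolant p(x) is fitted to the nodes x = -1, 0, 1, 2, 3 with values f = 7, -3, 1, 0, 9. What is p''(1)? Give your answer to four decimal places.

-18.8571

Write M_i for p''(x_i). With h_i = 1, 1, 1, 1 and divided differences Δ_i = -10, 4, -1, 9, the continuity of p' gives the tridiagonal system
  1·M_0 + 4·M_1 + 1·M_2 = 6(Δ_1 - Δ_0) = 84
  1·M_1 + 4·M_2 + 1·M_3 = 6(Δ_2 - Δ_1) = -30
  1·M_2 + 4·M_3 + 1·M_4 = 6(Δ_3 - Δ_2) = 60
Natural end conditions: M_0 = M_4 = 0.
Solving the tridiagonal system: M_0 = 0, M_1 = 180/7, M_2 = -132/7, M_3 = 138/7, M_4 = 0.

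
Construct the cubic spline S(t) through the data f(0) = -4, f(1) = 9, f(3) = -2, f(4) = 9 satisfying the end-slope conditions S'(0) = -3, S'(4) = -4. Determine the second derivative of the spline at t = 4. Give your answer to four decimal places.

Write M_i for S''(x_i). With h_i = 1, 2, 1 and divided differences Δ_i = 13, -11/2, 11, the continuity of S' gives the tridiagonal system
  1·M_0 + 6·M_1 + 2·M_2 = 6(Δ_1 - Δ_0) = -111
  2·M_1 + 6·M_2 + 1·M_3 = 6(Δ_2 - Δ_1) = 99
Clamped end conditions give two more equations: 2h_0·M_0 + h_0·M_1 = 6(Δ_0 - S'(0)) = 96 and h_2·M_2 + 2h_2·M_3 = 6(S'(4) - Δ_2) = -90.
Solving: M_0 = 491/7, M_1 = -310/7, M_2 = 296/7, M_3 = -463/7.

-66.1429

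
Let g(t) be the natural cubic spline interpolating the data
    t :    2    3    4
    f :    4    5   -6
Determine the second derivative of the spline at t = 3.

With M_i denoting the second derivative at x_i, h_i = 1, 1, and Δ_i = (y_(i+1) − y_i)/h_i = 1, -11:
  1·M_0 + 4·M_1 + 1·M_2 = 6(Δ_1 - Δ_0) = -72
Natural end conditions: M_0 = M_2 = 0.
Forward elimination and back-substitution give M_0 = 0, M_1 = -18, M_2 = 0.

-18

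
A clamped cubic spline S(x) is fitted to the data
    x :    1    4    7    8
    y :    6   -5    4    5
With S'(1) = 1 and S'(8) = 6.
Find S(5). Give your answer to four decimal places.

With M_i denoting the second derivative at x_i, h_i = 3, 3, 1, and Δ_i = (y_(i+1) − y_i)/h_i = -11/3, 3, 1:
  3·M_0 + 12·M_1 + 3·M_2 = 6(Δ_1 - Δ_0) = 40
  3·M_1 + 8·M_2 + 1·M_3 = 6(Δ_2 - Δ_1) = -12
Clamped end conditions give two more equations: 2h_0·M_0 + h_0·M_1 = 6(Δ_0 - S'(1)) = -28 and h_2·M_2 + 2h_2·M_3 = 6(S'(8) - Δ_2) = 30.
Hence M_0 = -758/93, M_1 = 216/31, M_2 = -198/31, M_3 = 564/31.
On [4, 7], S(x) = -5 - 24/31·(x - 4) + 108/31·(x - 4)² - 23/31·(x - 4)³.
With (x - 4) = 1: S(5) = -94/31.

-3.0323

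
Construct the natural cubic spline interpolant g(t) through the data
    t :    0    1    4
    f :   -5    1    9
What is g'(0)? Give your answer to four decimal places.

6.4167

Write m_i for g''(x_i). With h_i = 1, 3 and divided differences Δ_i = 6, 8/3, the continuity of g' gives the tridiagonal system
  1·m_0 + 8·m_1 + 3·m_2 = 6(Δ_1 - Δ_0) = -20
Natural end conditions: m_0 = m_2 = 0.
Solving the tridiagonal system: m_0 = 0, m_1 = -5/2, m_2 = 0.
On [0, 1], g'(t) = b_0 + 2c_0·t + 3d_0·t² with b_0 = Δ_0 - h_0(2m_0 + m_1)/6 = 77/12, c_0 = m_0/2 = 0, d_0 = (m_1 - m_0)/(6h_0) = -5/12. So g'(0) = 77/12.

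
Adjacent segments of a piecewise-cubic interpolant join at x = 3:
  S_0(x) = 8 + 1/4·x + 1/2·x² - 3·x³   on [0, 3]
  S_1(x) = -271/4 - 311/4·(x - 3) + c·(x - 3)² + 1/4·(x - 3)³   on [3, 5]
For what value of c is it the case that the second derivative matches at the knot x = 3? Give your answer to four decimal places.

S_0''(x) = 1 - 18·x, so S_0''(3) = -53. On the right, S_1''(3) = 2c, so c = -53/2.

-26.5000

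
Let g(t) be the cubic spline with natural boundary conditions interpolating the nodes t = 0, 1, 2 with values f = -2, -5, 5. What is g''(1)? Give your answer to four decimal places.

Let M_i = g''(x_i). Step sizes h_i = 1, 1; slopes of the chords Δ_i = (y_(i+1) - y_i)/h_i = -3, 10.
  1·M_0 + 4·M_1 + 1·M_2 = 6(Δ_1 - Δ_0) = 78
Natural end conditions: M_0 = M_2 = 0.
Solving the tridiagonal system: M_0 = 0, M_1 = 39/2, M_2 = 0.

19.5000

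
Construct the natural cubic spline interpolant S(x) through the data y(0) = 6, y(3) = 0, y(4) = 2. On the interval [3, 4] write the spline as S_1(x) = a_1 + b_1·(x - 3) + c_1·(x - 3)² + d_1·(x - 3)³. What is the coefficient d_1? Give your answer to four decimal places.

-0.5000

Let m_i = S''(x_i). Step sizes h_i = 3, 1; slopes of the chords Δ_i = (y_(i+1) - y_i)/h_i = -2, 2.
  3·m_0 + 8·m_1 + 1·m_2 = 6(Δ_1 - Δ_0) = 24
Natural end conditions: m_0 = m_2 = 0.
Solving: m_0 = 0, m_1 = 3, m_2 = 0.
On [3, 4], with S_1(x) = a_1 + b_1·(x - 3) + c_1·(x - 3)² + d_1·(x - 3)³: c_1 = m_1/2 = 3/2, d_1 = (m_2 - m_1)/(6h_1) = -1/2, b_1 = Δ_1 - h_1(2m_1 + m_2)/6 = 1.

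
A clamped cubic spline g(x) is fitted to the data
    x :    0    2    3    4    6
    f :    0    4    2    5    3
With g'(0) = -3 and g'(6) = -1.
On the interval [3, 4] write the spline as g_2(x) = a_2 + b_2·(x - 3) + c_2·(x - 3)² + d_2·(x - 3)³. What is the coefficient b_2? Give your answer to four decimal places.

0.2500

Let M_i = g''(x_i). Step sizes h_i = 2, 1, 1, 2; slopes of the chords Δ_i = (y_(i+1) - y_i)/h_i = 2, -2, 3, -1.
  2·M_0 + 6·M_1 + 1·M_2 = 6(Δ_1 - Δ_0) = -24
  1·M_1 + 4·M_2 + 1·M_3 = 6(Δ_2 - Δ_1) = 30
  1·M_2 + 6·M_3 + 2·M_4 = 6(Δ_3 - Δ_2) = -24
Clamped end conditions give two more equations: 2h_0·M_0 + h_0·M_1 = 6(Δ_0 - g'(0)) = 30 and h_3·M_3 + 2h_3·M_4 = 6(g'(6) - Δ_3) = 0.
Solving the tridiagonal system: M_0 = 151/12, M_1 = -61/6, M_2 = 71/6, M_3 = -43/6, M_4 = 43/12.
On [3, 4], with g_2(x) = a_2 + b_2·(x - 3) + c_2·(x - 3)² + d_2·(x - 3)³: c_2 = M_2/2 = 71/12, d_2 = (M_3 - M_2)/(6h_2) = -19/6, b_2 = Δ_2 - h_2(2M_2 + M_3)/6 = 1/4.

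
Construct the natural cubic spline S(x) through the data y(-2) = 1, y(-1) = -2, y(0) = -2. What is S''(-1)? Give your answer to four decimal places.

Put m_i = S'' at the i-th knot. Here h = (1, 1) and Δ = (-3, 0), so the interior equations h_(i-1)·m_(i-1) + 2(h_(i-1)+h_i)·m_i + h_i·m_(i+1) = 6(Δ_i − Δ_(i-1)) read
  1·m_0 + 4·m_1 + 1·m_2 = 6(Δ_1 - Δ_0) = 18
Natural end conditions: m_0 = m_2 = 0.
Forward elimination and back-substitution give m_0 = 0, m_1 = 9/2, m_2 = 0.

4.5000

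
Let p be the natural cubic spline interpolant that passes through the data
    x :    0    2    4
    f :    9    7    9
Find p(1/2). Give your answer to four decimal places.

8.2656

Put M_i = p'' at the i-th knot. Here h = (2, 2) and Δ = (-1, 1), so the interior equations h_(i-1)·M_(i-1) + 2(h_(i-1)+h_i)·M_i + h_i·M_(i+1) = 6(Δ_i − Δ_(i-1)) read
  2·M_0 + 8·M_1 + 2·M_2 = 6(Δ_1 - Δ_0) = 12
Natural end conditions: M_0 = M_2 = 0.
Solving the tridiagonal system: M_0 = 0, M_1 = 3/2, M_2 = 0.
On [0, 2], p(x) = 9 - 3/2·x + 0·x² + 1/8·x³.
With x = 1/2: p(1/2) = 529/64.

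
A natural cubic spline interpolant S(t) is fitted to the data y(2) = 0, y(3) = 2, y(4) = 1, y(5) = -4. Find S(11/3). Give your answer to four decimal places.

Let M_i = S''(x_i). Step sizes h_i = 1, 1, 1; slopes of the chords Δ_i = (y_(i+1) - y_i)/h_i = 2, -1, -5.
  1·M_0 + 4·M_1 + 1·M_2 = 6(Δ_1 - Δ_0) = -18
  1·M_1 + 4·M_2 + 1·M_3 = 6(Δ_2 - Δ_1) = -24
Natural end conditions: M_0 = M_3 = 0.
Solving: M_0 = 0, M_1 = -16/5, M_2 = -26/5, M_3 = 0.
On [3, 4], S(t) = 2 + 14/15·(t - 3) - 8/5·(t - 3)² - 1/3·(t - 3)³.
With (t - 3) = 2/3: S(11/3) = 734/405.

1.8123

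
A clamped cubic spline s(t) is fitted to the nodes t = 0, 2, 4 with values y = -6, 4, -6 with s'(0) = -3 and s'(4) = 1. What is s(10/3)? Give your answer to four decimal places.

-3.6296

Write σ_i for s''(x_i). With h_i = 2, 2 and divided differences Δ_i = 5, -5, the continuity of s' gives the tridiagonal system
  2·σ_0 + 8·σ_1 + 2·σ_2 = 6(Δ_1 - Δ_0) = -60
Clamped end conditions give two more equations: 2h_0·σ_0 + h_0·σ_1 = 6(Δ_0 - s'(0)) = 48 and h_1·σ_1 + 2h_1·σ_2 = 6(s'(4) - Δ_1) = 36.
Hence σ_0 = 41/2, σ_1 = -17, σ_2 = 35/2.
On [2, 4], s(t) = 4 + 1/2·(t - 2) - 17/2·(t - 2)² + 23/8·(t - 2)³.
With (t - 2) = 4/3: s(10/3) = -98/27.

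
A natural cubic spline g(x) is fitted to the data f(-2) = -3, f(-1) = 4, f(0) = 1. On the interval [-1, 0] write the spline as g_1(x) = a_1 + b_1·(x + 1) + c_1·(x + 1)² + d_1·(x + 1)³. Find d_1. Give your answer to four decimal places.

2.5000

Write σ_i for g''(x_i). With h_i = 1, 1 and divided differences Δ_i = 7, -3, the continuity of g' gives the tridiagonal system
  1·σ_0 + 4·σ_1 + 1·σ_2 = 6(Δ_1 - Δ_0) = -60
Natural end conditions: σ_0 = σ_2 = 0.
Solving: σ_0 = 0, σ_1 = -15, σ_2 = 0.
On [-1, 0], with g_1(x) = a_1 + b_1·(x + 1) + c_1·(x + 1)² + d_1·(x + 1)³: c_1 = σ_1/2 = -15/2, d_1 = (σ_2 - σ_1)/(6h_1) = 5/2, b_1 = Δ_1 - h_1(2σ_1 + σ_2)/6 = 2.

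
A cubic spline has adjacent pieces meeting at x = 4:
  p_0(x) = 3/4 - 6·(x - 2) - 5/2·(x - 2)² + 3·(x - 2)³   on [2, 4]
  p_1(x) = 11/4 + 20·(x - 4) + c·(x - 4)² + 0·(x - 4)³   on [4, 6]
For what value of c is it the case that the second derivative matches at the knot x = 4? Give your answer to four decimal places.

p_0''(x) = -5 + 18·(x - 2), so p_0''(4) = 31. On the right, p_1''(4) = 2c, so c = 31/2.

15.5000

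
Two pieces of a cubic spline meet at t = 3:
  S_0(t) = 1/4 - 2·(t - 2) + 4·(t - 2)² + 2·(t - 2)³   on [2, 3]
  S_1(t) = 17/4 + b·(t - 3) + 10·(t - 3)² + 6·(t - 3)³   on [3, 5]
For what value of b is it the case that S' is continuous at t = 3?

12

S_0'(t) = -2 + 8·(t - 2) + 6·(t - 2)², so S_0'(3) = 12. On the right, S_1'(3) = b, so b = 12.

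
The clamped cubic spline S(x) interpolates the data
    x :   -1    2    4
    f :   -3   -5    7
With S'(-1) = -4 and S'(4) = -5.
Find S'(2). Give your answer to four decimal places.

Let M_i = S''(x_i). Step sizes h_i = 3, 2; slopes of the chords Δ_i = (y_(i+1) - y_i)/h_i = -2/3, 6.
  3·M_0 + 10·M_1 + 2·M_2 = 6(Δ_1 - Δ_0) = 40
Clamped end conditions give two more equations: 2h_0·M_0 + h_0·M_1 = 6(Δ_0 - S'(-1)) = 20 and h_1·M_1 + 2h_1·M_2 = 6(S'(4) - Δ_1) = -66.
Solving: M_0 = -13/15, M_1 = 42/5, M_2 = -207/10.
On [2, 4], S'(x) = b_1 + 2c_1·(x - 2) + 3d_1·(x - 2)² with b_1 = Δ_1 - h_1(2M_1 + M_2)/6 = 73/10, c_1 = M_1/2 = 21/5, d_1 = (M_2 - M_1)/(6h_1) = -97/40. So S'(2) = 73/10.

7.3000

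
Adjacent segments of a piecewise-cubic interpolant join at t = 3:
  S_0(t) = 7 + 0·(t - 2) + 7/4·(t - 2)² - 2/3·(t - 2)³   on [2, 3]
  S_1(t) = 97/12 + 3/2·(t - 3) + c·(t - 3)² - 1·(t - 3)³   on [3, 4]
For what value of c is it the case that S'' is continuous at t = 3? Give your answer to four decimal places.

S_0''(t) = 7/2 - 4·(t - 2), so S_0''(3) = -1/2. On the right, S_1''(3) = 2c, so c = -1/4.

-0.2500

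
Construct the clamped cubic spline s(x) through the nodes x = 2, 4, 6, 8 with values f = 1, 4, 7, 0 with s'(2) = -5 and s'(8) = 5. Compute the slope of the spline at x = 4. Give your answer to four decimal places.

With m_i denoting the second derivative at x_i, h_i = 2, 2, 2, and Δ_i = (y_(i+1) − y_i)/h_i = 3/2, 3/2, -7/2:
  2·m_0 + 8·m_1 + 2·m_2 = 6(Δ_1 - Δ_0) = 0
  2·m_1 + 8·m_2 + 2·m_3 = 6(Δ_2 - Δ_1) = -30
Clamped end conditions give two more equations: 2h_0·m_0 + h_0·m_1 = 6(Δ_0 - s'(2)) = 39 and h_2·m_2 + 2h_2·m_3 = 6(s'(8) - Δ_2) = 51.
Forward elimination and back-substitution give m_0 = 301/30, m_1 = -17/30, m_2 = -233/30, m_3 = 499/30.
On [4, 6], s'(x) = b_1 + 2c_1·(x - 4) + 3d_1·(x - 4)² with b_1 = Δ_1 - h_1(2m_1 + m_2)/6 = 67/15, c_1 = m_1/2 = -17/60, d_1 = (m_2 - m_1)/(6h_1) = -3/5. So s'(4) = 67/15.

4.4667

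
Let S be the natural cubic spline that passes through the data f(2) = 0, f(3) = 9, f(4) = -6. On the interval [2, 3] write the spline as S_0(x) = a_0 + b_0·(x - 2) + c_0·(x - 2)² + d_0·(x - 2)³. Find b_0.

15

With M_i denoting the second derivative at x_i, h_i = 1, 1, and Δ_i = (y_(i+1) − y_i)/h_i = 9, -15:
  1·M_0 + 4·M_1 + 1·M_2 = 6(Δ_1 - Δ_0) = -144
Natural end conditions: M_0 = M_2 = 0.
Solving: M_0 = 0, M_1 = -36, M_2 = 0.
On [2, 3], with S_0(x) = a_0 + b_0·(x - 2) + c_0·(x - 2)² + d_0·(x - 2)³: c_0 = M_0/2 = 0, d_0 = (M_1 - M_0)/(6h_0) = -6, b_0 = Δ_0 - h_0(2M_0 + M_1)/6 = 15.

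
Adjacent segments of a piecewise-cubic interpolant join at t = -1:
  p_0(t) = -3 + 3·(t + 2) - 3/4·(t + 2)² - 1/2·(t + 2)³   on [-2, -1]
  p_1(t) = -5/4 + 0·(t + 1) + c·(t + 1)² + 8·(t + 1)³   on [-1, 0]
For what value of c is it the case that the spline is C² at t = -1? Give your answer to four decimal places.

p_0''(t) = -3/2 - 3·(t + 2), so p_0''(-1) = -9/2. On the right, p_1''(-1) = 2c, so c = -9/4.

-2.2500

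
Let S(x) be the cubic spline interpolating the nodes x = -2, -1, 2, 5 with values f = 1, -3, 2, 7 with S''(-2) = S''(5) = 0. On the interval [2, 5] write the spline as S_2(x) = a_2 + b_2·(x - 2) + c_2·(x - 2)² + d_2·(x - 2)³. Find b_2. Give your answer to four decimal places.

2.8391

Put M_i = S'' at the i-th knot. Here h = (1, 3, 3) and Δ = (-4, 5/3, 5/3), so the interior equations h_(i-1)·M_(i-1) + 2(h_(i-1)+h_i)·M_i + h_i·M_(i+1) = 6(Δ_i − Δ_(i-1)) read
  1·M_0 + 8·M_1 + 3·M_2 = 6(Δ_1 - Δ_0) = 34
  3·M_1 + 12·M_2 + 3·M_3 = 6(Δ_2 - Δ_1) = 0
Natural end conditions: M_0 = M_3 = 0.
Solving the tridiagonal system: M_0 = 0, M_1 = 136/29, M_2 = -34/29, M_3 = 0.
On [2, 5], with S_2(x) = a_2 + b_2·(x - 2) + c_2·(x - 2)² + d_2·(x - 2)³: c_2 = M_2/2 = -17/29, d_2 = (M_3 - M_2)/(6h_2) = 17/261, b_2 = Δ_2 - h_2(2M_2 + M_3)/6 = 247/87.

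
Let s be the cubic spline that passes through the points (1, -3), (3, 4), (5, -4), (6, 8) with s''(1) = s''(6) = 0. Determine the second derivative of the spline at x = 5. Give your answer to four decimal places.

With m_i denoting the second derivative at x_i, h_i = 2, 2, 1, and Δ_i = (y_(i+1) − y_i)/h_i = 7/2, -4, 12:
  2·m_0 + 8·m_1 + 2·m_2 = 6(Δ_1 - Δ_0) = -45
  2·m_1 + 6·m_2 + 1·m_3 = 6(Δ_2 - Δ_1) = 96
Natural end conditions: m_0 = m_3 = 0.
Hence m_0 = 0, m_1 = -21/2, m_2 = 39/2, m_3 = 0.

19.5000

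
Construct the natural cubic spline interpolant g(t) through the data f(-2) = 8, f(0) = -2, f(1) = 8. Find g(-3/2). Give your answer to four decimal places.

3.1563

Let M_i = g''(x_i). Step sizes h_i = 2, 1; slopes of the chords Δ_i = (y_(i+1) - y_i)/h_i = -5, 10.
  2·M_0 + 6·M_1 + 1·M_2 = 6(Δ_1 - Δ_0) = 90
Natural end conditions: M_0 = M_2 = 0.
Hence M_0 = 0, M_1 = 15, M_2 = 0.
On [-2, 0], g(t) = 8 - 10·(t + 2) + 0·(t + 2)² + 5/4·(t + 2)³.
With (t + 2) = 1/2: g(-3/2) = 101/32.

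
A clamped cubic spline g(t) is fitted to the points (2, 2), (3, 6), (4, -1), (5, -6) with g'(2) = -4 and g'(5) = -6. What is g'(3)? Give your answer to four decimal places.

With σ_i denoting the second derivative at x_i, h_i = 1, 1, 1, and Δ_i = (y_(i+1) − y_i)/h_i = 4, -7, -5:
  1·σ_0 + 4·σ_1 + 1·σ_2 = 6(Δ_1 - Δ_0) = -66
  1·σ_1 + 4·σ_2 + 1·σ_3 = 6(Δ_2 - Δ_1) = 12
Clamped end conditions give two more equations: 2h_0·σ_0 + h_0·σ_1 = 6(Δ_0 - g'(2)) = 48 and h_2·σ_2 + 2h_2·σ_3 = 6(g'(5) - Δ_2) = -6.
Forward elimination and back-substitution give σ_0 = 116/3, σ_1 = -88/3, σ_2 = 38/3, σ_3 = -28/3.
On [3, 4], g'(t) = b_1 + 2c_1·(t - 3) + 3d_1·(t - 3)² with b_1 = Δ_1 - h_1(2σ_1 + σ_2)/6 = 2/3, c_1 = σ_1/2 = -44/3, d_1 = (σ_2 - σ_1)/(6h_1) = 7. So g'(3) = 2/3.

0.6667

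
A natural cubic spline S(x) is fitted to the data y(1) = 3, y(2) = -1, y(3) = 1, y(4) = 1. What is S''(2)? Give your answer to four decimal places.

Put σ_i = S'' at the i-th knot. Here h = (1, 1, 1) and Δ = (-4, 2, 0), so the interior equations h_(i-1)·σ_(i-1) + 2(h_(i-1)+h_i)·σ_i + h_i·σ_(i+1) = 6(Δ_i − Δ_(i-1)) read
  1·σ_0 + 4·σ_1 + 1·σ_2 = 6(Δ_1 - Δ_0) = 36
  1·σ_1 + 4·σ_2 + 1·σ_3 = 6(Δ_2 - Δ_1) = -12
Natural end conditions: σ_0 = σ_3 = 0.
Solving: σ_0 = 0, σ_1 = 52/5, σ_2 = -28/5, σ_3 = 0.

10.4000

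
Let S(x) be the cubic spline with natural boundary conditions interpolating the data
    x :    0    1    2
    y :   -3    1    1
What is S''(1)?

-6

Put M_i = S'' at the i-th knot. Here h = (1, 1) and Δ = (4, 0), so the interior equations h_(i-1)·M_(i-1) + 2(h_(i-1)+h_i)·M_i + h_i·M_(i+1) = 6(Δ_i − Δ_(i-1)) read
  1·M_0 + 4·M_1 + 1·M_2 = 6(Δ_1 - Δ_0) = -24
Natural end conditions: M_0 = M_2 = 0.
Solving: M_0 = 0, M_1 = -6, M_2 = 0.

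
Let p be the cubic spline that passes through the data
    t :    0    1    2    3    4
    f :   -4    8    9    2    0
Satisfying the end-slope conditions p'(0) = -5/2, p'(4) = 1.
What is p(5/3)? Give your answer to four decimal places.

10.5271

With m_i denoting the second derivative at x_i, h_i = 1, 1, 1, 1, and Δ_i = (y_(i+1) − y_i)/h_i = 12, 1, -7, -2:
  1·m_0 + 4·m_1 + 1·m_2 = 6(Δ_1 - Δ_0) = -66
  1·m_1 + 4·m_2 + 1·m_3 = 6(Δ_2 - Δ_1) = -48
  1·m_2 + 4·m_3 + 1·m_4 = 6(Δ_3 - Δ_2) = 30
Clamped end conditions give two more equations: 2h_0·m_0 + h_0·m_1 = 6(Δ_0 - p'(0)) = 87 and h_3·m_3 + 2h_3·m_4 = 6(p'(4) - Δ_3) = 18.
Hence m_0 = 3259/56, m_1 = -823/28, m_2 = -53/8, m_3 = 221/28, m_4 = 283/56.
On [1, 2], p(t) = 8 + 1333/112·(t - 1) - 823/56·(t - 1)² + 425/112·(t - 1)³.
With (t - 1) = 2/3: p(5/3) = 15917/1512.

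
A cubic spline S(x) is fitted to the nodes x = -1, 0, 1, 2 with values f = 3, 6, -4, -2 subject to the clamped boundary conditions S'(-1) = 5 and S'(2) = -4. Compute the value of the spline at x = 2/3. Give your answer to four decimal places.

Put M_i = S'' at the i-th knot. Here h = (1, 1, 1) and Δ = (3, -10, 2), so the interior equations h_(i-1)·M_(i-1) + 2(h_(i-1)+h_i)·M_i + h_i·M_(i+1) = 6(Δ_i − Δ_(i-1)) read
  1·M_0 + 4·M_1 + 1·M_2 = 6(Δ_1 - Δ_0) = -78
  1·M_1 + 4·M_2 + 1·M_3 = 6(Δ_2 - Δ_1) = 72
Clamped end conditions give two more equations: 2h_0·M_0 + h_0·M_1 = 6(Δ_0 - S'(-1)) = -12 and h_2·M_2 + 2h_2·M_3 = 6(S'(2) - Δ_2) = -36.
Solving the tridiagonal system: M_0 = 46/5, M_1 = -152/5, M_2 = 172/5, M_3 = -176/5.
On [0, 1], S(x) = 6 - 28/5·x - 76/5·x² + 54/5·x³.
With x = 2/3: S(2/3) = -58/45.

-1.2889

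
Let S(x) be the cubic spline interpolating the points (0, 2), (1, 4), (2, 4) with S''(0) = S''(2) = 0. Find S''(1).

-3

With M_i denoting the second derivative at x_i, h_i = 1, 1, and Δ_i = (y_(i+1) − y_i)/h_i = 2, 0:
  1·M_0 + 4·M_1 + 1·M_2 = 6(Δ_1 - Δ_0) = -12
Natural end conditions: M_0 = M_2 = 0.
Hence M_0 = 0, M_1 = -3, M_2 = 0.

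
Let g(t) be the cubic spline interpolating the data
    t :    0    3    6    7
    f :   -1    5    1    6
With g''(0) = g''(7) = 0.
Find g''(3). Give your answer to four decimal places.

With σ_i denoting the second derivative at x_i, h_i = 3, 3, 1, and Δ_i = (y_(i+1) − y_i)/h_i = 2, -4/3, 5:
  3·σ_0 + 12·σ_1 + 3·σ_2 = 6(Δ_1 - Δ_0) = -20
  3·σ_1 + 8·σ_2 + 1·σ_3 = 6(Δ_2 - Δ_1) = 38
Natural end conditions: σ_0 = σ_3 = 0.
Forward elimination and back-substitution give σ_0 = 0, σ_1 = -274/87, σ_2 = 172/29, σ_3 = 0.

-3.1494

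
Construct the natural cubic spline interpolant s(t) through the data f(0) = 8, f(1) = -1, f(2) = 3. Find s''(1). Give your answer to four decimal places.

Put M_i = s'' at the i-th knot. Here h = (1, 1) and Δ = (-9, 4), so the interior equations h_(i-1)·M_(i-1) + 2(h_(i-1)+h_i)·M_i + h_i·M_(i+1) = 6(Δ_i − Δ_(i-1)) read
  1·M_0 + 4·M_1 + 1·M_2 = 6(Δ_1 - Δ_0) = 78
Natural end conditions: M_0 = M_2 = 0.
Solving: M_0 = 0, M_1 = 39/2, M_2 = 0.

19.5000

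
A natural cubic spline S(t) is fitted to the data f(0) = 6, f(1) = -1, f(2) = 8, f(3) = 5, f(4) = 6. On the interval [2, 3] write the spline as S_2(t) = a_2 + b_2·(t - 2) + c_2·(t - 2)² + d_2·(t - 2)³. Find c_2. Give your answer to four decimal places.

-14.5714

With m_i denoting the second derivative at x_i, h_i = 1, 1, 1, 1, and Δ_i = (y_(i+1) − y_i)/h_i = -7, 9, -3, 1:
  1·m_0 + 4·m_1 + 1·m_2 = 6(Δ_1 - Δ_0) = 96
  1·m_1 + 4·m_2 + 1·m_3 = 6(Δ_2 - Δ_1) = -72
  1·m_2 + 4·m_3 + 1·m_4 = 6(Δ_3 - Δ_2) = 24
Natural end conditions: m_0 = m_4 = 0.
Forward elimination and back-substitution give m_0 = 0, m_1 = 219/7, m_2 = -204/7, m_3 = 93/7, m_4 = 0.
On [2, 3], with S_2(t) = a_2 + b_2·(t - 2) + c_2·(t - 2)² + d_2·(t - 2)³: c_2 = m_2/2 = -102/7, d_2 = (m_3 - m_2)/(6h_2) = 99/14, b_2 = Δ_2 - h_2(2m_2 + m_3)/6 = 9/2.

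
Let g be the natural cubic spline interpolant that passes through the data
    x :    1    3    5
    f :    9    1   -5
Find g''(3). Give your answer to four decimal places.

With m_i denoting the second derivative at x_i, h_i = 2, 2, and Δ_i = (y_(i+1) − y_i)/h_i = -4, -3:
  2·m_0 + 8·m_1 + 2·m_2 = 6(Δ_1 - Δ_0) = 6
Natural end conditions: m_0 = m_2 = 0.
Solving the tridiagonal system: m_0 = 0, m_1 = 3/4, m_2 = 0.

0.7500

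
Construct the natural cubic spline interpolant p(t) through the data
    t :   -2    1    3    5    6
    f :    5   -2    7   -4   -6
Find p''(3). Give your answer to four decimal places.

-10.8462

Put M_i = p'' at the i-th knot. Here h = (3, 2, 2, 1) and Δ = (-7/3, 9/2, -11/2, -2), so the interior equations h_(i-1)·M_(i-1) + 2(h_(i-1)+h_i)·M_i + h_i·M_(i+1) = 6(Δ_i − Δ_(i-1)) read
  3·M_0 + 10·M_1 + 2·M_2 = 6(Δ_1 - Δ_0) = 41
  2·M_1 + 8·M_2 + 2·M_3 = 6(Δ_2 - Δ_1) = -60
  2·M_2 + 6·M_3 + 1·M_4 = 6(Δ_3 - Δ_2) = 21
Natural end conditions: M_0 = M_4 = 0.
Hence M_0 = 0, M_1 = 163/26, M_2 = -141/13, M_3 = 185/26, M_4 = 0.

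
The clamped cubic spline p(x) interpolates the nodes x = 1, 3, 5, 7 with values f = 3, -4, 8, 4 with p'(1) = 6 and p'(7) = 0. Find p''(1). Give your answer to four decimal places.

-22.1000

Write m_i for p''(x_i). With h_i = 2, 2, 2 and divided differences Δ_i = -7/2, 6, -2, the continuity of p' gives the tridiagonal system
  2·m_0 + 8·m_1 + 2·m_2 = 6(Δ_1 - Δ_0) = 57
  2·m_1 + 8·m_2 + 2·m_3 = 6(Δ_2 - Δ_1) = -48
Clamped end conditions give two more equations: 2h_0·m_0 + h_0·m_1 = 6(Δ_0 - p'(1)) = -57 and h_2·m_2 + 2h_2·m_3 = 6(p'(7) - Δ_2) = 12.
Hence m_0 = -221/10, m_1 = 157/10, m_2 = -61/5, m_3 = 91/10.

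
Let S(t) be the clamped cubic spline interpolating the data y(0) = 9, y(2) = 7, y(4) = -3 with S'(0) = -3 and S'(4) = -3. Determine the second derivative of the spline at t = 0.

Write M_i for S''(x_i). With h_i = 2, 2 and divided differences Δ_i = -1, -5, the continuity of S' gives the tridiagonal system
  2·M_0 + 8·M_1 + 2·M_2 = 6(Δ_1 - Δ_0) = -24
Clamped end conditions give two more equations: 2h_0·M_0 + h_0·M_1 = 6(Δ_0 - S'(0)) = 12 and h_1·M_1 + 2h_1·M_2 = 6(S'(4) - Δ_1) = 12.
Forward elimination and back-substitution give M_0 = 6, M_1 = -6, M_2 = 6.

6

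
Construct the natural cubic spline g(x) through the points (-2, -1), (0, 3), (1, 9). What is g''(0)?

4

Put m_i = g'' at the i-th knot. Here h = (2, 1) and Δ = (2, 6), so the interior equations h_(i-1)·m_(i-1) + 2(h_(i-1)+h_i)·m_i + h_i·m_(i+1) = 6(Δ_i − Δ_(i-1)) read
  2·m_0 + 6·m_1 + 1·m_2 = 6(Δ_1 - Δ_0) = 24
Natural end conditions: m_0 = m_2 = 0.
Solving: m_0 = 0, m_1 = 4, m_2 = 0.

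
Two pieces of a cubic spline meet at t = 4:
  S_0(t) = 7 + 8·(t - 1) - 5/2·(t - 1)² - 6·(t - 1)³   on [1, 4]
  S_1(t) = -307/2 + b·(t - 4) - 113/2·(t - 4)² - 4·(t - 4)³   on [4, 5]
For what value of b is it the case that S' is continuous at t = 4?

-169

S_0'(t) = 8 - 5·(t - 1) - 18·(t - 1)², so S_0'(4) = -169. On the right, S_1'(4) = b, so b = -169.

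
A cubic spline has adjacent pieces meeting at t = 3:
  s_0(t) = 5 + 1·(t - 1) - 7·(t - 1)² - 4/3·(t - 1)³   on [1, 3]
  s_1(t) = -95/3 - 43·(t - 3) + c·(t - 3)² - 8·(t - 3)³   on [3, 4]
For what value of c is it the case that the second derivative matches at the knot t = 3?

s_0''(t) = -14 - 8·(t - 1), so s_0''(3) = -30. On the right, s_1''(3) = 2c, so c = -15.

-15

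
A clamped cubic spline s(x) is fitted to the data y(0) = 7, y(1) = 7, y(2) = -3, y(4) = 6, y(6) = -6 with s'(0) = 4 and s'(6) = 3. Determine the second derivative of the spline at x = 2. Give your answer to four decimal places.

24.5833

Let M_i = s''(x_i). Step sizes h_i = 1, 1, 2, 2; slopes of the chords Δ_i = (y_(i+1) - y_i)/h_i = 0, -10, 9/2, -6.
  1·M_0 + 4·M_1 + 1·M_2 = 6(Δ_1 - Δ_0) = -60
  1·M_1 + 6·M_2 + 2·M_3 = 6(Δ_2 - Δ_1) = 87
  2·M_2 + 8·M_3 + 2·M_4 = 6(Δ_3 - Δ_2) = -63
Clamped end conditions give two more equations: 2h_0·M_0 + h_0·M_1 = 6(Δ_0 - s'(0)) = -24 and h_3·M_3 + 2h_3·M_4 = 6(s'(6) - Δ_3) = 54.
Solving the tridiagonal system: M_0 = -137/84, M_1 = -871/42, M_2 = 295/12, M_3 = -835/42, M_4 = 1969/84.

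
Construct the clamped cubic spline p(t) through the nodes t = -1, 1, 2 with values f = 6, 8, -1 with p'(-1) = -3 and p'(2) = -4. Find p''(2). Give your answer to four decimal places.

24.6667

With σ_i denoting the second derivative at x_i, h_i = 2, 1, and Δ_i = (y_(i+1) − y_i)/h_i = 1, -9:
  2·σ_0 + 6·σ_1 + 1·σ_2 = 6(Δ_1 - Δ_0) = -60
Clamped end conditions give two more equations: 2h_0·σ_0 + h_0·σ_1 = 6(Δ_0 - p'(-1)) = 24 and h_1·σ_1 + 2h_1·σ_2 = 6(p'(2) - Δ_1) = 30.
Solving the tridiagonal system: σ_0 = 47/3, σ_1 = -58/3, σ_2 = 74/3.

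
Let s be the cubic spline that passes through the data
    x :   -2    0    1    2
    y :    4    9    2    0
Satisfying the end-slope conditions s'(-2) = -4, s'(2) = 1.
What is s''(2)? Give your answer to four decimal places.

3.5000

With M_i denoting the second derivative at x_i, h_i = 2, 1, 1, and Δ_i = (y_(i+1) − y_i)/h_i = 5/2, -7, -2:
  2·M_0 + 6·M_1 + 1·M_2 = 6(Δ_1 - Δ_0) = -57
  1·M_1 + 4·M_2 + 1·M_3 = 6(Δ_2 - Δ_1) = 30
Clamped end conditions give two more equations: 2h_0·M_0 + h_0·M_1 = 6(Δ_0 - s'(-2)) = 39 and h_2·M_2 + 2h_2·M_3 = 6(s'(2) - Δ_2) = 18.
Solving the tridiagonal system: M_0 = 37/2, M_1 = -35/2, M_2 = 11, M_3 = 7/2.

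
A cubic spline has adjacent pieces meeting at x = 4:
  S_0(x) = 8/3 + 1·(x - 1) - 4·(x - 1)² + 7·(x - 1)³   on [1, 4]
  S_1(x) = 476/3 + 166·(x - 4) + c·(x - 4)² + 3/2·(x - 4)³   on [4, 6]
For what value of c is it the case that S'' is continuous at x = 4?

59

S_0''(x) = -8 + 42·(x - 1), so S_0''(4) = 118. On the right, S_1''(4) = 2c, so c = 59.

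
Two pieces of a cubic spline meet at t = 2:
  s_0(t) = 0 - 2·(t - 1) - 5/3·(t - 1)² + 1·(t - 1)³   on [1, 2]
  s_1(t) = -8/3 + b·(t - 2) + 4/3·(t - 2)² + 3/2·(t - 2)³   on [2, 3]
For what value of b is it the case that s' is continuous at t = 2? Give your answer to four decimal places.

s_0'(t) = -2 - 10/3·(t - 1) + 3·(t - 1)², so s_0'(2) = -7/3. On the right, s_1'(2) = b, so b = -7/3.

-2.3333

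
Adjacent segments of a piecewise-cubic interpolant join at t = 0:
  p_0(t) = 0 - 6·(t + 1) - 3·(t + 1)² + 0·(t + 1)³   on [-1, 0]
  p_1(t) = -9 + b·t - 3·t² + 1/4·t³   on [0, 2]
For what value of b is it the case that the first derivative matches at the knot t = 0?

-12

p_0'(t) = -6 - 6·(t + 1) + 0·(t + 1)², so p_0'(0) = -12. On the right, p_1'(0) = b, so b = -12.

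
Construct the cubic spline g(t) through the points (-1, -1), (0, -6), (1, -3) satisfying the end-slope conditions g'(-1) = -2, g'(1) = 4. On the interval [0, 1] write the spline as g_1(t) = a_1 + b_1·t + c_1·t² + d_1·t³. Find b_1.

With σ_i denoting the second derivative at x_i, h_i = 1, 1, and Δ_i = (y_(i+1) − y_i)/h_i = -5, 3:
  1·σ_0 + 4·σ_1 + 1·σ_2 = 6(Δ_1 - Δ_0) = 48
Clamped end conditions give two more equations: 2h_0·σ_0 + h_0·σ_1 = 6(Δ_0 - g'(-1)) = -18 and h_1·σ_1 + 2h_1·σ_2 = 6(g'(1) - Δ_1) = 6.
Solving the tridiagonal system: σ_0 = -18, σ_1 = 18, σ_2 = -6.
On [0, 1], with g_1(t) = a_1 + b_1·t + c_1·t² + d_1·t³: c_1 = σ_1/2 = 9, d_1 = (σ_2 - σ_1)/(6h_1) = -4, b_1 = Δ_1 - h_1(2σ_1 + σ_2)/6 = -2.

-2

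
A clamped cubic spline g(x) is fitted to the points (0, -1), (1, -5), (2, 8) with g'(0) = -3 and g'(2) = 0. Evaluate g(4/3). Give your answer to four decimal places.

With M_i denoting the second derivative at x_i, h_i = 1, 1, and Δ_i = (y_(i+1) − y_i)/h_i = -4, 13:
  1·M_0 + 4·M_1 + 1·M_2 = 6(Δ_1 - Δ_0) = 102
Clamped end conditions give two more equations: 2h_0·M_0 + h_0·M_1 = 6(Δ_0 - g'(0)) = -6 and h_1·M_1 + 2h_1·M_2 = 6(g'(2) - Δ_1) = -78.
Forward elimination and back-substitution give M_0 = -27, M_1 = 48, M_2 = -63.
On [1, 2], g(x) = -5 + 15/2·(x - 1) + 24·(x - 1)² - 37/2·(x - 1)³.
With (x - 1) = 1/3: g(4/3) = -14/27.

-0.5185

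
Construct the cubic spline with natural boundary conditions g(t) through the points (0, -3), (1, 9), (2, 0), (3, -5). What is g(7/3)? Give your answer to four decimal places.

-2.5802

Write M_i for g''(x_i). With h_i = 1, 1, 1 and divided differences Δ_i = 12, -9, -5, the continuity of g' gives the tridiagonal system
  1·M_0 + 4·M_1 + 1·M_2 = 6(Δ_1 - Δ_0) = -126
  1·M_1 + 4·M_2 + 1·M_3 = 6(Δ_2 - Δ_1) = 24
Natural end conditions: M_0 = M_3 = 0.
Hence M_0 = 0, M_1 = -176/5, M_2 = 74/5, M_3 = 0.
On [2, 3], g(t) = 0 - 149/15·(t - 2) + 37/5·(t - 2)² - 37/15·(t - 2)³.
With (t - 2) = 1/3: g(7/3) = -209/81.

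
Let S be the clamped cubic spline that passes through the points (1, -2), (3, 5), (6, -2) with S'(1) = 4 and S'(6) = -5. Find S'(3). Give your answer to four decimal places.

1.5500

Write σ_i for S''(x_i). With h_i = 2, 3 and divided differences Δ_i = 7/2, -7/3, the continuity of S' gives the tridiagonal system
  2·σ_0 + 10·σ_1 + 3·σ_2 = 6(Δ_1 - Δ_0) = -35
Clamped end conditions give two more equations: 2h_0·σ_0 + h_0·σ_1 = 6(Δ_0 - S'(1)) = -3 and h_1·σ_1 + 2h_1·σ_2 = 6(S'(6) - Δ_1) = -16.
Forward elimination and back-substitution give σ_0 = 19/20, σ_1 = -17/5, σ_2 = -29/30.
On [3, 6], S'(t) = b_1 + 2c_1·(t - 3) + 3d_1·(t - 3)² with b_1 = Δ_1 - h_1(2σ_1 + σ_2)/6 = 31/20, c_1 = σ_1/2 = -17/10, d_1 = (σ_2 - σ_1)/(6h_1) = 73/540. So S'(3) = 31/20.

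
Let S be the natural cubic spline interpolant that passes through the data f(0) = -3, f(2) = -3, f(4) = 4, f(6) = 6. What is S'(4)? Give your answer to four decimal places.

Put M_i = S'' at the i-th knot. Here h = (2, 2, 2) and Δ = (0, 7/2, 1), so the interior equations h_(i-1)·M_(i-1) + 2(h_(i-1)+h_i)·M_i + h_i·M_(i+1) = 6(Δ_i − Δ_(i-1)) read
  2·M_0 + 8·M_1 + 2·M_2 = 6(Δ_1 - Δ_0) = 21
  2·M_1 + 8·M_2 + 2·M_3 = 6(Δ_2 - Δ_1) = -15
Natural end conditions: M_0 = M_3 = 0.
Solving the tridiagonal system: M_0 = 0, M_1 = 33/10, M_2 = -27/10, M_3 = 0.
On [4, 6], S'(t) = b_2 + 2c_2·(t - 4) + 3d_2·(t - 4)² with b_2 = Δ_2 - h_2(2M_2 + M_3)/6 = 14/5, c_2 = M_2/2 = -27/20, d_2 = (M_3 - M_2)/(6h_2) = 9/40. So S'(4) = 14/5.

2.8000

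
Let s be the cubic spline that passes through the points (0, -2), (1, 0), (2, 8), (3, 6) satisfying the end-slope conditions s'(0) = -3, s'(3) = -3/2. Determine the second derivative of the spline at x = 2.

Put m_i = s'' at the i-th knot. Here h = (1, 1, 1) and Δ = (2, 8, -2), so the interior equations h_(i-1)·m_(i-1) + 2(h_(i-1)+h_i)·m_i + h_i·m_(i+1) = 6(Δ_i − Δ_(i-1)) read
  1·m_0 + 4·m_1 + 1·m_2 = 6(Δ_1 - Δ_0) = 36
  1·m_1 + 4·m_2 + 1·m_3 = 6(Δ_2 - Δ_1) = -60
Clamped end conditions give two more equations: 2h_0·m_0 + h_0·m_1 = 6(Δ_0 - s'(0)) = 30 and h_2·m_2 + 2h_2·m_3 = 6(s'(3) - Δ_2) = 3.
Solving: m_0 = 9, m_1 = 12, m_2 = -21, m_3 = 12.

-21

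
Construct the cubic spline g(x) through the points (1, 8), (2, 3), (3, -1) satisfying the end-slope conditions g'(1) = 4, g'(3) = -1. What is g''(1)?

-31

Write M_i for g''(x_i). With h_i = 1, 1 and divided differences Δ_i = -5, -4, the continuity of g' gives the tridiagonal system
  1·M_0 + 4·M_1 + 1·M_2 = 6(Δ_1 - Δ_0) = 6
Clamped end conditions give two more equations: 2h_0·M_0 + h_0·M_1 = 6(Δ_0 - g'(1)) = -54 and h_1·M_1 + 2h_1·M_2 = 6(g'(3) - Δ_1) = 18.
Hence M_0 = -31, M_1 = 8, M_2 = 5.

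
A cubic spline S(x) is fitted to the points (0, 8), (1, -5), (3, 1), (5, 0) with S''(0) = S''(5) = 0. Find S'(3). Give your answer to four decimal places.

Write σ_i for S''(x_i). With h_i = 1, 2, 2 and divided differences Δ_i = -13, 3, -1/2, the continuity of S' gives the tridiagonal system
  1·σ_0 + 6·σ_1 + 2·σ_2 = 6(Δ_1 - Δ_0) = 96
  2·σ_1 + 8·σ_2 + 2·σ_3 = 6(Δ_2 - Δ_1) = -21
Natural end conditions: σ_0 = σ_3 = 0.
Solving: σ_0 = 0, σ_1 = 405/22, σ_2 = -159/22, σ_3 = 0.
On [3, 5], S'(x) = b_2 + 2c_2·(x - 3) + 3d_2·(x - 3)² with b_2 = Δ_2 - h_2(2σ_2 + σ_3)/6 = 95/22, c_2 = σ_2/2 = -159/44, d_2 = (σ_3 - σ_2)/(6h_2) = 53/88. So S'(3) = 95/22.

4.3182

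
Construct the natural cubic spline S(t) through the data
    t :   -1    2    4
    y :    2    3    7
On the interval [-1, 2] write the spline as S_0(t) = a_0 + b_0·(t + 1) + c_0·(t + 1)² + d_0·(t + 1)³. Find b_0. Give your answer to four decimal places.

-0.1667

Let M_i = S''(x_i). Step sizes h_i = 3, 2; slopes of the chords Δ_i = (y_(i+1) - y_i)/h_i = 1/3, 2.
  3·M_0 + 10·M_1 + 2·M_2 = 6(Δ_1 - Δ_0) = 10
Natural end conditions: M_0 = M_2 = 0.
Solving: M_0 = 0, M_1 = 1, M_2 = 0.
On [-1, 2], with S_0(t) = a_0 + b_0·(t + 1) + c_0·(t + 1)² + d_0·(t + 1)³: c_0 = M_0/2 = 0, d_0 = (M_1 - M_0)/(6h_0) = 1/18, b_0 = Δ_0 - h_0(2M_0 + M_1)/6 = -1/6.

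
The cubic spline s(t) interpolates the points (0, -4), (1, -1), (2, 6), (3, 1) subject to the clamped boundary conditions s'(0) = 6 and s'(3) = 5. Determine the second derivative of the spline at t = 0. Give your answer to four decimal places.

-18.6667

Let M_i = s''(x_i). Step sizes h_i = 1, 1, 1; slopes of the chords Δ_i = (y_(i+1) - y_i)/h_i = 3, 7, -5.
  1·M_0 + 4·M_1 + 1·M_2 = 6(Δ_1 - Δ_0) = 24
  1·M_1 + 4·M_2 + 1·M_3 = 6(Δ_2 - Δ_1) = -72
Clamped end conditions give two more equations: 2h_0·M_0 + h_0·M_1 = 6(Δ_0 - s'(0)) = -18 and h_2·M_2 + 2h_2·M_3 = 6(s'(3) - Δ_2) = 60.
Solving the tridiagonal system: M_0 = -56/3, M_1 = 58/3, M_2 = -104/3, M_3 = 142/3.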